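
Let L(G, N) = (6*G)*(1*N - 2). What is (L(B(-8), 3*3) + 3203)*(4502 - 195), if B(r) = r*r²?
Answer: -78822407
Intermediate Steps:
B(r) = r³
L(G, N) = 6*G*(-2 + N) (L(G, N) = (6*G)*(N - 2) = (6*G)*(-2 + N) = 6*G*(-2 + N))
(L(B(-8), 3*3) + 3203)*(4502 - 195) = (6*(-8)³*(-2 + 3*3) + 3203)*(4502 - 195) = (6*(-512)*(-2 + 9) + 3203)*4307 = (6*(-512)*7 + 3203)*4307 = (-21504 + 3203)*4307 = -18301*4307 = -78822407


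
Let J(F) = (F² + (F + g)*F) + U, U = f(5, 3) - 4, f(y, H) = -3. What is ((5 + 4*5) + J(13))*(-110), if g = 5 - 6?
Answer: -37730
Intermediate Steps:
g = -1
U = -7 (U = -3 - 4 = -7)
J(F) = -7 + F² + F*(-1 + F) (J(F) = (F² + (F - 1)*F) - 7 = (F² + (-1 + F)*F) - 7 = (F² + F*(-1 + F)) - 7 = -7 + F² + F*(-1 + F))
((5 + 4*5) + J(13))*(-110) = ((5 + 4*5) + (-7 - 1*13 + 2*13²))*(-110) = ((5 + 20) + (-7 - 13 + 2*169))*(-110) = (25 + (-7 - 13 + 338))*(-110) = (25 + 318)*(-110) = 343*(-110) = -37730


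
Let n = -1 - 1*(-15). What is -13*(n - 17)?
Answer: 39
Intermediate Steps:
n = 14 (n = -1 + 15 = 14)
-13*(n - 17) = -13*(14 - 17) = -13*(-3) = 39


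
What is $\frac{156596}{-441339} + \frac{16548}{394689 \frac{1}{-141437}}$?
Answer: $- \frac{344338501652336}{58063882857} \approx -5930.3$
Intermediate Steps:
$\frac{156596}{-441339} + \frac{16548}{394689 \frac{1}{-141437}} = 156596 \left(- \frac{1}{441339}\right) + \frac{16548}{394689 \left(- \frac{1}{141437}\right)} = - \frac{156596}{441339} + \frac{16548}{- \frac{394689}{141437}} = - \frac{156596}{441339} + 16548 \left(- \frac{141437}{394689}\right) = - \frac{156596}{441339} - \frac{780166492}{131563} = - \frac{344338501652336}{58063882857}$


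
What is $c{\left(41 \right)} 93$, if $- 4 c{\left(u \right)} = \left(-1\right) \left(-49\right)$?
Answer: $- \frac{4557}{4} \approx -1139.3$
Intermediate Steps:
$c{\left(u \right)} = - \frac{49}{4}$ ($c{\left(u \right)} = - \frac{\left(-1\right) \left(-49\right)}{4} = \left(- \frac{1}{4}\right) 49 = - \frac{49}{4}$)
$c{\left(41 \right)} 93 = \left(- \frac{49}{4}\right) 93 = - \frac{4557}{4}$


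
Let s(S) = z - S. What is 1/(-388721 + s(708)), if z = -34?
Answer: -1/389463 ≈ -2.5676e-6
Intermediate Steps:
s(S) = -34 - S
1/(-388721 + s(708)) = 1/(-388721 + (-34 - 1*708)) = 1/(-388721 + (-34 - 708)) = 1/(-388721 - 742) = 1/(-389463) = -1/389463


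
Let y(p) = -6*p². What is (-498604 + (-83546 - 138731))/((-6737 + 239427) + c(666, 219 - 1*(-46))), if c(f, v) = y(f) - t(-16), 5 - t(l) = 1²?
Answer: 102983/346950 ≈ 0.29682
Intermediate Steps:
t(l) = 4 (t(l) = 5 - 1*1² = 5 - 1*1 = 5 - 1 = 4)
c(f, v) = -4 - 6*f² (c(f, v) = -6*f² - 1*4 = -6*f² - 4 = -4 - 6*f²)
(-498604 + (-83546 - 138731))/((-6737 + 239427) + c(666, 219 - 1*(-46))) = (-498604 + (-83546 - 138731))/((-6737 + 239427) + (-4 - 6*666²)) = (-498604 - 222277)/(232690 + (-4 - 6*443556)) = -720881/(232690 + (-4 - 2661336)) = -720881/(232690 - 2661340) = -720881/(-2428650) = -720881*(-1/2428650) = 102983/346950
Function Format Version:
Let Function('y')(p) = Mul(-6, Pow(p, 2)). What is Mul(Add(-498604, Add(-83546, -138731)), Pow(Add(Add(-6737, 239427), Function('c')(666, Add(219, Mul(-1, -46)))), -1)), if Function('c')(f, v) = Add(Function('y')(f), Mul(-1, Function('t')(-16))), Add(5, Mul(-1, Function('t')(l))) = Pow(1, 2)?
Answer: Rational(102983, 346950) ≈ 0.29682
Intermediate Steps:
Function('t')(l) = 4 (Function('t')(l) = Add(5, Mul(-1, Pow(1, 2))) = Add(5, Mul(-1, 1)) = Add(5, -1) = 4)
Function('c')(f, v) = Add(-4, Mul(-6, Pow(f, 2))) (Function('c')(f, v) = Add(Mul(-6, Pow(f, 2)), Mul(-1, 4)) = Add(Mul(-6, Pow(f, 2)), -4) = Add(-4, Mul(-6, Pow(f, 2))))
Mul(Add(-498604, Add(-83546, -138731)), Pow(Add(Add(-6737, 239427), Function('c')(666, Add(219, Mul(-1, -46)))), -1)) = Mul(Add(-498604, Add(-83546, -138731)), Pow(Add(Add(-6737, 239427), Add(-4, Mul(-6, Pow(666, 2)))), -1)) = Mul(Add(-498604, -222277), Pow(Add(232690, Add(-4, Mul(-6, 443556))), -1)) = Mul(-720881, Pow(Add(232690, Add(-4, -2661336)), -1)) = Mul(-720881, Pow(Add(232690, -2661340), -1)) = Mul(-720881, Pow(-2428650, -1)) = Mul(-720881, Rational(-1, 2428650)) = Rational(102983, 346950)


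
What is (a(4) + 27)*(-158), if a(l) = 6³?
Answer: -38394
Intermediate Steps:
a(l) = 216
(a(4) + 27)*(-158) = (216 + 27)*(-158) = 243*(-158) = -38394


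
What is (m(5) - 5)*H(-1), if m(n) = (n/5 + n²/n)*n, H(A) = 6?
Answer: 150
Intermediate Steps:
m(n) = 6*n²/5 (m(n) = (n*(⅕) + n)*n = (n/5 + n)*n = (6*n/5)*n = 6*n²/5)
(m(5) - 5)*H(-1) = ((6/5)*5² - 5)*6 = ((6/5)*25 - 5)*6 = (30 - 5)*6 = 25*6 = 150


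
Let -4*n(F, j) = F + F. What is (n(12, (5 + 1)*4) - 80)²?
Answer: 7396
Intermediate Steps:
n(F, j) = -F/2 (n(F, j) = -(F + F)/4 = -F/2)
(n(12, (5 + 1)*4) - 80)² = (-½*12 - 80)² = (-6 - 80)² = (-86)² = 7396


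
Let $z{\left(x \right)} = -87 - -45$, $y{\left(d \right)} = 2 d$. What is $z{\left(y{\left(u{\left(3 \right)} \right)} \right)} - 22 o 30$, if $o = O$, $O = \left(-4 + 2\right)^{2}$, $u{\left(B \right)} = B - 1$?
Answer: $-2682$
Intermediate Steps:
$u{\left(B \right)} = -1 + B$
$O = 4$ ($O = \left(-2\right)^{2} = 4$)
$o = 4$
$z{\left(x \right)} = -42$ ($z{\left(x \right)} = -87 + 45 = -42$)
$z{\left(y{\left(u{\left(3 \right)} \right)} \right)} - 22 o 30 = -42 - 22 \cdot 4 \cdot 30 = -42 - 88 \cdot 30 = -42 - 2640 = -2682$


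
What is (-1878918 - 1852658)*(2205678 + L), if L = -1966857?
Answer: -891178711896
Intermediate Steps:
(-1878918 - 1852658)*(2205678 + L) = (-1878918 - 1852658)*(2205678 - 1966857) = -3731576*238821 = -891178711896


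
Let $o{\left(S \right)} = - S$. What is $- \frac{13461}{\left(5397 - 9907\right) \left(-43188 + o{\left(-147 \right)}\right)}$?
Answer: $- \frac{4487}{64704970} \approx -6.9346 \cdot 10^{-5}$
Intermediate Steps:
$- \frac{13461}{\left(5397 - 9907\right) \left(-43188 + o{\left(-147 \right)}\right)} = - \frac{13461}{\left(5397 - 9907\right) \left(-43188 - -147\right)} = - \frac{13461}{\left(-4510\right) \left(-43188 + 147\right)} = - \frac{13461}{\left(-4510\right) \left(-43041\right)} = - \frac{13461}{194114910} = \left(-13461\right) \frac{1}{194114910} = - \frac{4487}{64704970}$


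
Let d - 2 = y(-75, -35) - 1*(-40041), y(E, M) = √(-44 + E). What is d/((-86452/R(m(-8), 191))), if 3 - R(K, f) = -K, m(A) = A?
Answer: 200215/86452 + 5*I*√119/86452 ≈ 2.3159 + 0.00063091*I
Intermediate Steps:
R(K, f) = 3 + K (R(K, f) = 3 - (-1)*K = 3 + K)
d = 40043 + I*√119 (d = 2 + (√(-44 - 75) - 1*(-40041)) = 2 + (√(-119) + 40041) = 2 + (I*√119 + 40041) = 2 + (40041 + I*√119) = 40043 + I*√119 ≈ 40043.0 + 10.909*I)
d/((-86452/R(m(-8), 191))) = (40043 + I*√119)/((-86452/(3 - 8))) = (40043 + I*√119)/((-86452/(-5))) = (40043 + I*√119)/((-86452*(-⅕))) = (40043 + I*√119)/(86452/5) = (40043 + I*√119)*(5/86452) = 200215/86452 + 5*I*√119/86452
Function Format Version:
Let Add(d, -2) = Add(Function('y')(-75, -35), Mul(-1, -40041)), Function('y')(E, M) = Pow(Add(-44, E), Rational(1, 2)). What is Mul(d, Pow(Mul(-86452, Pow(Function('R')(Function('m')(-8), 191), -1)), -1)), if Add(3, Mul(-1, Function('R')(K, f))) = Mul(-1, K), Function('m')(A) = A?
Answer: Add(Rational(200215, 86452), Mul(Rational(5, 86452), I, Pow(119, Rational(1, 2)))) ≈ Add(2.3159, Mul(0.00063091, I))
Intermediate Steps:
Function('R')(K, f) = Add(3, K) (Function('R')(K, f) = Add(3, Mul(-1, Mul(-1, K))) = Add(3, K))
d = Add(40043, Mul(I, Pow(119, Rational(1, 2)))) (d = Add(2, Add(Pow(Add(-44, -75), Rational(1, 2)), Mul(-1, -40041))) = Add(2, Add(Pow(-119, Rational(1, 2)), 40041)) = Add(2, Add(Mul(I, Pow(119, Rational(1, 2))), 40041)) = Add(2, Add(40041, Mul(I, Pow(119, Rational(1, 2))))) = Add(40043, Mul(I, Pow(119, Rational(1, 2)))) ≈ Add(40043., Mul(10.909, I)))
Mul(d, Pow(Mul(-86452, Pow(Function('R')(Function('m')(-8), 191), -1)), -1)) = Mul(Add(40043, Mul(I, Pow(119, Rational(1, 2)))), Pow(Mul(-86452, Pow(Add(3, -8), -1)), -1)) = Mul(Add(40043, Mul(I, Pow(119, Rational(1, 2)))), Pow(Mul(-86452, Pow(-5, -1)), -1)) = Mul(Add(40043, Mul(I, Pow(119, Rational(1, 2)))), Pow(Mul(-86452, Rational(-1, 5)), -1)) = Mul(Add(40043, Mul(I, Pow(119, Rational(1, 2)))), Pow(Rational(86452, 5), -1)) = Mul(Add(40043, Mul(I, Pow(119, Rational(1, 2)))), Rational(5, 86452)) = Add(Rational(200215, 86452), Mul(Rational(5, 86452), I, Pow(119, Rational(1, 2))))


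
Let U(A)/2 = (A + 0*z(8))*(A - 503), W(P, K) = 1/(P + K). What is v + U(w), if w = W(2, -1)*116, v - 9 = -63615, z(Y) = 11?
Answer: -153390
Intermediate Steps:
W(P, K) = 1/(K + P)
v = -63606 (v = 9 - 63615 = -63606)
w = 116 (w = 116/(-1 + 2) = 116/1 = 1*116 = 116)
U(A) = 2*A*(-503 + A) (U(A) = 2*((A + 0*11)*(A - 503)) = 2*((A + 0)*(-503 + A)) = 2*(A*(-503 + A)) = 2*A*(-503 + A))
v + U(w) = -63606 + 2*116*(-503 + 116) = -63606 + 2*116*(-387) = -63606 - 89784 = -153390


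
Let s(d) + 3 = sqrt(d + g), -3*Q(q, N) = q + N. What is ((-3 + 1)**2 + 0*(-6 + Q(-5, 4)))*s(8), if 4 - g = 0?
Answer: -12 + 8*sqrt(3) ≈ 1.8564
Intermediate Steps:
Q(q, N) = -N/3 - q/3 (Q(q, N) = -(q + N)/3 = -(N + q)/3 = -N/3 - q/3)
g = 4 (g = 4 - 1*0 = 4 + 0 = 4)
s(d) = -3 + sqrt(4 + d) (s(d) = -3 + sqrt(d + 4) = -3 + sqrt(4 + d))
((-3 + 1)**2 + 0*(-6 + Q(-5, 4)))*s(8) = ((-3 + 1)**2 + 0*(-6 + (-1/3*4 - 1/3*(-5))))*(-3 + sqrt(4 + 8)) = ((-2)**2 + 0*(-6 + (-4/3 + 5/3)))*(-3 + sqrt(12)) = (4 + 0*(-6 + 1/3))*(-3 + 2*sqrt(3)) = (4 + 0*(-17/3))*(-3 + 2*sqrt(3)) = (4 + 0)*(-3 + 2*sqrt(3)) = 4*(-3 + 2*sqrt(3)) = -12 + 8*sqrt(3)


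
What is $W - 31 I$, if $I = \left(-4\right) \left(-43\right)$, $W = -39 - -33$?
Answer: $-5338$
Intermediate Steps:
$W = -6$ ($W = -39 + 33 = -6$)
$I = 172$
$W - 31 I = -6 - 5332 = -5338$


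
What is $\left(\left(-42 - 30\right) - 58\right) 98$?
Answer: $-12740$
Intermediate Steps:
$\left(\left(-42 - 30\right) - 58\right) 98 = \left(-72 - 58\right) 98 = \left(-130\right) 98 = -12740$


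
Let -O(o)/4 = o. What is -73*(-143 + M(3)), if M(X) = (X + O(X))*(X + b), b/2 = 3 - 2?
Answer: 13724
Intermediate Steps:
O(o) = -4*o
b = 2 (b = 2*(3 - 2) = 2*1 = 2)
M(X) = -3*X*(2 + X) (M(X) = (X - 4*X)*(X + 2) = (-3*X)*(2 + X) = -3*X*(2 + X))
-73*(-143 + M(3)) = -73*(-143 + 3*3*(-2 - 1*3)) = -73*(-143 + 3*3*(-2 - 3)) = -73*(-143 + 3*3*(-5)) = -73*(-143 - 45) = -73*(-188) = 13724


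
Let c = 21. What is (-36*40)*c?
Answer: -30240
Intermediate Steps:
(-36*40)*c = -36*40*21 = -1440*21 = -30240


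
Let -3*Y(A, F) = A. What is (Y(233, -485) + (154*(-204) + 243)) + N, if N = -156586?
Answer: -563510/3 ≈ -1.8784e+5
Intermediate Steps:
Y(A, F) = -A/3
(Y(233, -485) + (154*(-204) + 243)) + N = (-⅓*233 + (154*(-204) + 243)) - 156586 = (-233/3 + (-31416 + 243)) - 156586 = (-233/3 - 31173) - 156586 = -93752/3 - 156586 = -563510/3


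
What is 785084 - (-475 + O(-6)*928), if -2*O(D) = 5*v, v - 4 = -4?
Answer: 785559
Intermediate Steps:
v = 0 (v = 4 - 4 = 0)
O(D) = 0 (O(D) = -5*0/2 = -½*0 = 0)
785084 - (-475 + O(-6)*928) = 785084 - (-475 + 0*928) = 785084 - (-475 + 0) = 785084 - 1*(-475) = 785084 + 475 = 785559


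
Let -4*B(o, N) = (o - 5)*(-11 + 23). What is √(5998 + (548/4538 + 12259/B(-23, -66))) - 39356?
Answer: -39356 + √55798575003255/95298 ≈ -39278.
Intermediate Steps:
B(o, N) = 15 - 3*o (B(o, N) = -(o - 5)*(-11 + 23)/4 = -(-5 + o)*12/4 = -(-60 + 12*o)/4 = 15 - 3*o)
√(5998 + (548/4538 + 12259/B(-23, -66))) - 39356 = √(5998 + (548/4538 + 12259/(15 - 3*(-23)))) - 39356 = √(5998 + (548*(1/4538) + 12259/(15 + 69))) - 39356 = √(5998 + (274/2269 + 12259/84)) - 39356 = √(5998 + 27838687/190596) - 39356 = √(1171033495/190596) - 39356 = √55798575003255/95298 - 39356 = -39356 + √55798575003255/95298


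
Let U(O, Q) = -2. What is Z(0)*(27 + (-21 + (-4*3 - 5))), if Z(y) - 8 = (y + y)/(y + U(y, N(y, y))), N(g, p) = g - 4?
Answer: -88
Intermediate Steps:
N(g, p) = -4 + g
Z(y) = 8 + 2*y/(-2 + y) (Z(y) = 8 + (y + y)/(y - 2) = 8 + (2*y)/(-2 + y) = 8 + 2*y/(-2 + y))
Z(0)*(27 + (-21 + (-4*3 - 5))) = (2*(-8 + 5*0)/(-2 + 0))*(27 + (-21 + (-4*3 - 5))) = (2*(-8 + 0)/(-2))*(27 + (-21 + (-12 - 5))) = (2*(-½)*(-8))*(27 + (-21 - 17)) = 8*(27 - 38) = 8*(-11) = -88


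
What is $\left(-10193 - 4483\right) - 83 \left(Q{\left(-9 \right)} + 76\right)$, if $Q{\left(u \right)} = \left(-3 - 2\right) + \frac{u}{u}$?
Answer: $-20652$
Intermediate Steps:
$Q{\left(u \right)} = -4$ ($Q{\left(u \right)} = -5 + 1 = -4$)
$\left(-10193 - 4483\right) - 83 \left(Q{\left(-9 \right)} + 76\right) = \left(-10193 - 4483\right) - 83 \left(-4 + 76\right) = \left(-10193 - 4483\right) - 83 \cdot 72 = -14676 - 5976 = -20652$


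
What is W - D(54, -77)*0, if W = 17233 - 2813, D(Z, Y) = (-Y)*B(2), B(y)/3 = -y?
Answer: 14420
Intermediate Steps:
B(y) = -3*y (B(y) = 3*(-y) = -3*y)
D(Z, Y) = 6*Y (D(Z, Y) = (-Y)*(-3*2) = -Y*(-6) = 6*Y)
W = 14420
W - D(54, -77)*0 = 14420 - 6*(-77)*0 = 14420 - (-462)*0 = 14420 - 1*0 = 14420 + 0 = 14420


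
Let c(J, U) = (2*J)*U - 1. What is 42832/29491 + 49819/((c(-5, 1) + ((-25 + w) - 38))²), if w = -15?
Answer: 1808484401/233598211 ≈ 7.7419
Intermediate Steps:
c(J, U) = -1 + 2*J*U (c(J, U) = 2*J*U - 1 = -1 + 2*J*U)
42832/29491 + 49819/((c(-5, 1) + ((-25 + w) - 38))²) = 42832/29491 + 49819/(((-1 + 2*(-5)*1) + ((-25 - 15) - 38))²) = 42832*(1/29491) + 49819/(((-1 - 10) + (-40 - 38))²) = 42832/29491 + 49819/((-11 - 78)²) = 42832/29491 + 49819/((-89)²) = 42832/29491 + 49819/7921 = 1808484401/233598211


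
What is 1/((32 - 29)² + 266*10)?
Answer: 1/2669 ≈ 0.00037467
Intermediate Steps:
1/((32 - 29)² + 266*10) = 1/(3² + 2660) = 1/(9 + 2660) = 1/2669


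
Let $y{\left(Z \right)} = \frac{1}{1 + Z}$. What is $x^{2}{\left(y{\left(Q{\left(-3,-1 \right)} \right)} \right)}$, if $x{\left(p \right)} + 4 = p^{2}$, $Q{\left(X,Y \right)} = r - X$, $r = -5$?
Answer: $9$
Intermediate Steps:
$Q{\left(X,Y \right)} = -5 - X$
$x{\left(p \right)} = -4 + p^{2}$
$x^{2}{\left(y{\left(Q{\left(-3,-1 \right)} \right)} \right)} = \left(-4 + \left(\frac{1}{1 - 2}\right)^{2}\right)^{2} = \left(-4 + \left(\frac{1}{-1}\right)^{2}\right)^{2} = \left(-4 + \left(-1\right)^{2}\right)^{2} = \left(-4 + 1\right)^{2} = \left(-3\right)^{2} = 9$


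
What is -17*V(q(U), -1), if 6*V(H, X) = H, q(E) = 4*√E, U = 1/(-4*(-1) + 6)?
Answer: -17*√10/15 ≈ -3.5839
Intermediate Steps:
U = ⅒ (U = 1/(4 + 6) = 1/10 = ⅒ ≈ 0.10000)
V(H, X) = H/6
-17*V(q(U), -1) = -17*4*√(⅒)/6 = -17*4*(√10/10)/6 = -17*2*√10/5/6 = -17*√10/15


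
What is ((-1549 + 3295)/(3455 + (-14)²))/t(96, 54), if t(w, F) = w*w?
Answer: 97/1869312 ≈ 5.1891e-5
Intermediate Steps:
t(w, F) = w²
((-1549 + 3295)/(3455 + (-14)²))/t(96, 54) = ((-1549 + 3295)/(3455 + (-14)²))/(96²) = (1746/(3455 + 196))/9216 = (1746/3651)*(1/9216) = (1746*(1/3651))*(1/9216) = (582/1217)*(1/9216) = 97/1869312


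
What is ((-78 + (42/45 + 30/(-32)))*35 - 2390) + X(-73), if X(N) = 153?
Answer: -238423/48 ≈ -4967.1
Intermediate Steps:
((-78 + (42/45 + 30/(-32)))*35 - 2390) + X(-73) = ((-78 + (42/45 + 30/(-32)))*35 - 2390) + 153 = ((-78 + (42*(1/45) + 30*(-1/32)))*35 - 2390) + 153 = ((-78 + (14/15 - 15/16))*35 - 2390) + 153 = ((-78 - 1/240)*35 - 2390) + 153 = (-18721/240*35 - 2390) + 153 = (-131047/48 - 2390) + 153 = -245767/48 + 153 = -238423/48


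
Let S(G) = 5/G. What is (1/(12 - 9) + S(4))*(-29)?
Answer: -551/12 ≈ -45.917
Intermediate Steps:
(1/(12 - 9) + S(4))*(-29) = (1/(12 - 9) + 5/4)*(-29) = (1/3 + 5*(¼))*(-29) = (⅓ + 5/4)*(-29) = (19/12)*(-29) = -551/12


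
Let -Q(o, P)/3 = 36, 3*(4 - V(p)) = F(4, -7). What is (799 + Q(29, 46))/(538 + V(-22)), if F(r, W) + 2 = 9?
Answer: 2073/1619 ≈ 1.2804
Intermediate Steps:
F(r, W) = 7 (F(r, W) = -2 + 9 = 7)
V(p) = 5/3 (V(p) = 4 - ⅓*7 = 4 - 7/3 = 5/3)
Q(o, P) = -108 (Q(o, P) = -3*36 = -108)
(799 + Q(29, 46))/(538 + V(-22)) = (799 - 108)/(538 + 5/3) = 691/(1619/3) = 691*(3/1619) = 2073/1619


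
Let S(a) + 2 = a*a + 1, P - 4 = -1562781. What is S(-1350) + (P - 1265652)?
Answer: -1005930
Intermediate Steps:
P = -1562777 (P = 4 - 1562781 = -1562777)
S(a) = -1 + a² (S(a) = -2 + (a*a + 1) = -2 + (a² + 1) = -2 + (1 + a²) = -1 + a²)
S(-1350) + (P - 1265652) = (-1 + (-1350)²) + (-1562777 - 1265652) = (-1 + 1822500) - 2828429 = 1822499 - 2828429 = -1005930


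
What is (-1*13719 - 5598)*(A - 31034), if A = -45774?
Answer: 1483700136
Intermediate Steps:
(-1*13719 - 5598)*(A - 31034) = (-1*13719 - 5598)*(-45774 - 31034) = (-13719 - 5598)*(-76808) = -19317*(-76808) = 1483700136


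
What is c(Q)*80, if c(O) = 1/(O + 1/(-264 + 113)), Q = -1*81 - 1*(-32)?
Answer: -302/185 ≈ -1.6324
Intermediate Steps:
Q = -49 (Q = -81 + 32 = -49)
c(O) = 1/(-1/151 + O) (c(O) = 1/(O + 1/(-151)) = 1/(O - 1/151) = 1/(-1/151 + O))
c(Q)*80 = (151/(-1 + 151*(-49)))*80 = (151/(-1 - 7399))*80 = (151/(-7400))*80 = (151*(-1/7400))*80 = -151/7400*80 = -302/185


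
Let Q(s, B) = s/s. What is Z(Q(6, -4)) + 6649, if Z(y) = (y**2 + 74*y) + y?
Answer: 6725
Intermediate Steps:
Q(s, B) = 1
Z(y) = y**2 + 75*y
Z(Q(6, -4)) + 6649 = 1*(75 + 1) + 6649 = 1*76 + 6649 = 76 + 6649 = 6725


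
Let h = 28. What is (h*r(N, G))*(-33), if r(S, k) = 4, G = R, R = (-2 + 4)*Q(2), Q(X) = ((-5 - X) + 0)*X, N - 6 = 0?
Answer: -3696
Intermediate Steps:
N = 6 (N = 6 + 0 = 6)
Q(X) = X*(-5 - X) (Q(X) = (-5 - X)*X = X*(-5 - X))
R = -28 (R = (-2 + 4)*(-1*2*(5 + 2)) = 2*(-1*2*7) = 2*(-14) = -28)
G = -28
(h*r(N, G))*(-33) = (28*4)*(-33) = 112*(-33) = -3696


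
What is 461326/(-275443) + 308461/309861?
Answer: -57983512463/85349043423 ≈ -0.67937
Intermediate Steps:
461326/(-275443) + 308461/309861 = 461326*(-1/275443) + 308461*(1/309861) = -461326/275443 + 308461/309861 = -57983512463/85349043423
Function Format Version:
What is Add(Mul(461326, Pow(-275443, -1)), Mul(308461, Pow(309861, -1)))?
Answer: Rational(-57983512463, 85349043423) ≈ -0.67937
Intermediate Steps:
Add(Mul(461326, Pow(-275443, -1)), Mul(308461, Pow(309861, -1))) = Add(Mul(461326, Rational(-1, 275443)), Mul(308461, Rational(1, 309861))) = Add(Rational(-461326, 275443), Rational(308461, 309861)) = Rational(-57983512463, 85349043423)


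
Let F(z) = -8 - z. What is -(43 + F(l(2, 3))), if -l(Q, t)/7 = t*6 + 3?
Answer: -182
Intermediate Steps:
l(Q, t) = -21 - 42*t (l(Q, t) = -7*(t*6 + 3) = -7*(6*t + 3) = -7*(3 + 6*t) = -21 - 42*t)
-(43 + F(l(2, 3))) = -(43 + (-8 - (-21 - 42*3))) = -(43 + (-8 - (-21 - 126))) = -(43 + (-8 - 1*(-147))) = -(43 + (-8 + 147)) = -(43 + 139) = -1*182 = -182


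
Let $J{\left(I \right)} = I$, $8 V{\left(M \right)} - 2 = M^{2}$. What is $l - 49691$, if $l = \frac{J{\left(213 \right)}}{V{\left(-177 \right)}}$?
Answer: $- \frac{1556867017}{31331} \approx -49691.0$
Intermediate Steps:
$V{\left(M \right)} = \frac{1}{4} + \frac{M^{2}}{8}$
$l = \frac{1704}{31331}$ ($l = \frac{213}{\frac{1}{4} + \frac{\left(-177\right)^{2}}{8}} = \frac{213}{\frac{1}{4} + \frac{1}{8} \cdot 31329} = \frac{213}{\frac{1}{4} + \frac{31329}{8}} = \frac{213}{\frac{31331}{8}} = 213 \cdot \frac{8}{31331} = \frac{1704}{31331} \approx 0.054387$)
$l - 49691 = \frac{1704}{31331} - 49691 = - \frac{1556867017}{31331}$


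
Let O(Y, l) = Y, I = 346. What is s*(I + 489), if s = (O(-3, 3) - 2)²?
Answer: 20875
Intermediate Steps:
s = 25 (s = (-3 - 2)² = (-5)² = 25)
s*(I + 489) = 25*(346 + 489) = 25*835 = 20875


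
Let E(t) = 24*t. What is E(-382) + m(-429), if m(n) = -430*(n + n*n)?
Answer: -78962328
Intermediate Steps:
m(n) = -430*n - 430*n² (m(n) = -430*(n + n²) = -430*n - 430*n²)
E(-382) + m(-429) = 24*(-382) - 430*(-429)*(1 - 429) = -9168 - 430*(-429)*(-428) = -9168 - 78953160 = -78962328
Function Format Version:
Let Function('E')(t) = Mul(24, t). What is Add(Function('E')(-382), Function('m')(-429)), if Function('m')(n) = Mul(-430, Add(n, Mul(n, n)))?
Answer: -78962328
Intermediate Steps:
Function('m')(n) = Add(Mul(-430, n), Mul(-430, Pow(n, 2))) (Function('m')(n) = Mul(-430, Add(n, Pow(n, 2))) = Add(Mul(-430, n), Mul(-430, Pow(n, 2))))
Add(Function('E')(-382), Function('m')(-429)) = Add(Mul(24, -382), Mul(-430, -429, Add(1, -429))) = Add(-9168, Mul(-430, -429, -428)) = Add(-9168, -78953160) = -78962328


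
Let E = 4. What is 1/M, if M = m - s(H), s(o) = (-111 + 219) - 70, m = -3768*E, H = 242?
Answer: -1/15110 ≈ -6.6181e-5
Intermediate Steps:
m = -15072 (m = -3768*4 = -15072)
s(o) = 38 (s(o) = 108 - 70 = 38)
M = -15110 (M = -15072 - 1*38 = -15072 - 38 = -15110)
1/M = 1/(-15110) = -1/15110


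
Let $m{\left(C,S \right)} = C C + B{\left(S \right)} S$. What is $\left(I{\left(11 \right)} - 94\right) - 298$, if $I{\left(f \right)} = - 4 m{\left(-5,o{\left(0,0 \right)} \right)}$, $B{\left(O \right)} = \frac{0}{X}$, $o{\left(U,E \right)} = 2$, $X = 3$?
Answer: $-492$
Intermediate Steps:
$B{\left(O \right)} = 0$ ($B{\left(O \right)} = \frac{0}{3} = 0 \cdot \frac{1}{3} = 0$)
$m{\left(C,S \right)} = C^{2}$ ($m{\left(C,S \right)} = C C + 0 S = C^{2} + 0 = C^{2}$)
$I{\left(f \right)} = -100$ ($I{\left(f \right)} = - 4 \left(-5\right)^{2} = \left(-4\right) 25 = -100$)
$\left(I{\left(11 \right)} - 94\right) - 298 = \left(-100 - 94\right) - 298 = -194 - 298 = -492$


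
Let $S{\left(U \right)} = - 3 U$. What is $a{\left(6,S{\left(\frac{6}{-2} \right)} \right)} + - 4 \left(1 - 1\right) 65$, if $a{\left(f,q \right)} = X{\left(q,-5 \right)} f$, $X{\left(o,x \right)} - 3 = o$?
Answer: $72$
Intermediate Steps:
$X{\left(o,x \right)} = 3 + o$
$a{\left(f,q \right)} = f \left(3 + q\right)$ ($a{\left(f,q \right)} = \left(3 + q\right) f = f \left(3 + q\right)$)
$a{\left(6,S{\left(\frac{6}{-2} \right)} \right)} + - 4 \left(1 - 1\right) 65 = 6 \left(3 - 3 \frac{6}{-2}\right) + - 4 \left(1 - 1\right) 65 = 6 \left(3 - 3 \cdot 6 \left(- \frac{1}{2}\right)\right) + \left(-4\right) 0 \cdot 65 = 6 \left(3 - -9\right) + 0 \cdot 65 = 6 \left(3 + 9\right) + 0 = 6 \cdot 12 + 0 = 72 + 0 = 72$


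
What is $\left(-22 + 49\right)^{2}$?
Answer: $729$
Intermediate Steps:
$\left(-22 + 49\right)^{2} = 27^{2} = 729$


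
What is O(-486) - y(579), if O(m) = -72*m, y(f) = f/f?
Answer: 34991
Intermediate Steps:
y(f) = 1
O(-486) - y(579) = -72*(-486) - 1*1 = 34992 - 1 = 34991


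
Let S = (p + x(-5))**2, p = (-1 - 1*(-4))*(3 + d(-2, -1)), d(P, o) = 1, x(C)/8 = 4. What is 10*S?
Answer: 19360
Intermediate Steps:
x(C) = 32 (x(C) = 8*4 = 32)
p = 12 (p = (-1 - 1*(-4))*(3 + 1) = (-1 + 4)*4 = 3*4 = 12)
S = 1936 (S = (12 + 32)**2 = 44**2 = 1936)
10*S = 10*1936 = 19360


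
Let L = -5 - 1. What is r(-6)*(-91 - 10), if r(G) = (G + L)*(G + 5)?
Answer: -1212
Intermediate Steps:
L = -6
r(G) = (-6 + G)*(5 + G) (r(G) = (G - 6)*(G + 5) = (-6 + G)*(5 + G))
r(-6)*(-91 - 10) = (-30 + (-6)**2 - 1*(-6))*(-91 - 10) = (-30 + 36 + 6)*(-101) = 12*(-101) = -1212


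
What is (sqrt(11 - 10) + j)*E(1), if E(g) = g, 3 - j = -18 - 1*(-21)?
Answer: 1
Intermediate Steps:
j = 0 (j = 3 - (-18 - 1*(-21)) = 3 - (-18 + 21) = 3 - 1*3 = 3 - 3 = 0)
(sqrt(11 - 10) + j)*E(1) = (sqrt(11 - 10) + 0)*1 = (sqrt(1) + 0)*1 = (1 + 0)*1 = 1*1 = 1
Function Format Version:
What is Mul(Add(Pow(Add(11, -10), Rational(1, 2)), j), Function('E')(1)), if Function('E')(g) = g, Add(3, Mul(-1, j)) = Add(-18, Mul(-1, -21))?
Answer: 1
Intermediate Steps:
j = 0 (j = Add(3, Mul(-1, Add(-18, Mul(-1, -21)))) = Add(3, Mul(-1, Add(-18, 21))) = Add(3, Mul(-1, 3)) = Add(3, -3) = 0)
Mul(Add(Pow(Add(11, -10), Rational(1, 2)), j), Function('E')(1)) = Mul(Add(Pow(Add(11, -10), Rational(1, 2)), 0), 1) = Mul(Add(Pow(1, Rational(1, 2)), 0), 1) = Mul(Add(1, 0), 1) = Mul(1, 1) = 1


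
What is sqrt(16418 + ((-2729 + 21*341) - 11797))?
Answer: sqrt(9053) ≈ 95.147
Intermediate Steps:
sqrt(16418 + ((-2729 + 21*341) - 11797)) = sqrt(16418 + ((-2729 + 7161) - 11797)) = sqrt(16418 + (4432 - 11797)) = sqrt(16418 - 7365) = sqrt(9053)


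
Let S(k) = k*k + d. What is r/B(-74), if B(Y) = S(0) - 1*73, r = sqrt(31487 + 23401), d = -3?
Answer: -sqrt(13722)/38 ≈ -3.0827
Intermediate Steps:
r = 2*sqrt(13722) (r = sqrt(54888) = 2*sqrt(13722) ≈ 234.28)
S(k) = -3 + k**2 (S(k) = k*k - 3 = k**2 - 3 = -3 + k**2)
B(Y) = -76 (B(Y) = (-3 + 0**2) - 1*73 = (-3 + 0) - 73 = -3 - 73 = -76)
r/B(-74) = (2*sqrt(13722))/(-76) = (2*sqrt(13722))*(-1/76) = -sqrt(13722)/38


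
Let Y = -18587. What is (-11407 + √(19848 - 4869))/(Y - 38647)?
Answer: 11407/57234 - √14979/57234 ≈ 0.19717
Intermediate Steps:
(-11407 + √(19848 - 4869))/(Y - 38647) = (-11407 + √(19848 - 4869))/(-18587 - 38647) = (-11407 + √14979)/(-57234) = (-11407 + √14979)*(-1/57234) = 11407/57234 - √14979/57234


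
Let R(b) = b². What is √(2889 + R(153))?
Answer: 3*√2922 ≈ 162.17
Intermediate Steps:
√(2889 + R(153)) = √(2889 + 153²) = √(2889 + 23409) = √26298 = 3*√2922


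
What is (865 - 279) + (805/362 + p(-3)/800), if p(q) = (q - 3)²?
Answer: 21295329/36200 ≈ 588.27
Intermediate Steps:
p(q) = (-3 + q)²
(865 - 279) + (805/362 + p(-3)/800) = (865 - 279) + (805/362 + (-3 - 3)²/800) = 586 + (805*(1/362) + (-6)²*(1/800)) = 586 + (805/362 + 36*(1/800)) = 586 + (805/362 + 9/200) = 586 + 82129/36200 = 21295329/36200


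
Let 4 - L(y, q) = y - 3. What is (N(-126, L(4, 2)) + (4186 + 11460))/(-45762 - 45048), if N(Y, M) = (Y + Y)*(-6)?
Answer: -8579/45405 ≈ -0.18894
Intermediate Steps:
L(y, q) = 7 - y (L(y, q) = 4 - (y - 3) = 4 - (-3 + y) = 4 + (3 - y) = 7 - y)
N(Y, M) = -12*Y (N(Y, M) = (2*Y)*(-6) = -12*Y)
(N(-126, L(4, 2)) + (4186 + 11460))/(-45762 - 45048) = (-12*(-126) + (4186 + 11460))/(-45762 - 45048) = (1512 + 15646)/(-90810) = 17158*(-1/90810) = -8579/45405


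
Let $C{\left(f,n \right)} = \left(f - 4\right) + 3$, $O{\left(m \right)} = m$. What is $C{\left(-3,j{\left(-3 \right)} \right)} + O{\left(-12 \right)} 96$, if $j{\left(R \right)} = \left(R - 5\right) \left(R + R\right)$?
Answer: $-1156$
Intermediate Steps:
$j{\left(R \right)} = 2 R \left(-5 + R\right)$ ($j{\left(R \right)} = \left(-5 + R\right) 2 R = 2 R \left(-5 + R\right)$)
$C{\left(f,n \right)} = -1 + f$ ($C{\left(f,n \right)} = \left(-4 + f\right) + 3 = -1 + f$)
$C{\left(-3,j{\left(-3 \right)} \right)} + O{\left(-12 \right)} 96 = \left(-1 - 3\right) - 1152 = -4 - 1152 = -1156$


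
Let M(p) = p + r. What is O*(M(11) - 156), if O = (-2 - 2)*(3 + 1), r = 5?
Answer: 2240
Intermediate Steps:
O = -16 (O = -4*4 = -16)
M(p) = 5 + p (M(p) = p + 5 = 5 + p)
O*(M(11) - 156) = -16*((5 + 11) - 156) = -16*(16 - 156) = -16*(-140) = 2240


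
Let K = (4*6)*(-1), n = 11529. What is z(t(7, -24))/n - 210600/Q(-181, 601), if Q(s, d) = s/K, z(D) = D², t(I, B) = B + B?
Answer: -6474640064/231861 ≈ -27925.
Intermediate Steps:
t(I, B) = 2*B
K = -24 (K = 24*(-1) = -24)
Q(s, d) = -s/24 (Q(s, d) = s/(-24) = s*(-1/24) = -s/24)
z(t(7, -24))/n - 210600/Q(-181, 601) = (2*(-24))²/11529 - 210600/((-1/24*(-181))) = (-48)²*(1/11529) - 210600/181/24 = 2304*(1/11529) - 210600*24/181 = 256/1281 - 5054400/181 = -6474640064/231861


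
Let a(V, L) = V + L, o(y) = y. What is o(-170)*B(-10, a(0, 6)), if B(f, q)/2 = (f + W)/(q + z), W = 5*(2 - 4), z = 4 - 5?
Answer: 1360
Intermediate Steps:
z = -1
W = -10 (W = 5*(-2) = -10)
a(V, L) = L + V
B(f, q) = 2*(-10 + f)/(-1 + q) (B(f, q) = 2*((f - 10)/(q - 1)) = 2*((-10 + f)/(-1 + q)) = 2*(-10 + f)/(-1 + q))
o(-170)*B(-10, a(0, 6)) = -340*(-10 - 10)/(-1 + (6 + 0)) = -340*(-20)/(-1 + 6) = -340*(-20)/5 = -170*(-8) = 1360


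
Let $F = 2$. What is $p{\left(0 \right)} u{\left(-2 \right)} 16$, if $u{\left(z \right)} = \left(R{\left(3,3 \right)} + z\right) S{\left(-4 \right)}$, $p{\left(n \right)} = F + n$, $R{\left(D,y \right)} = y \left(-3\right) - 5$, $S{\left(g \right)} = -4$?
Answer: $2048$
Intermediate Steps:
$R{\left(D,y \right)} = -5 - 3 y$ ($R{\left(D,y \right)} = - 3 y - 5 = -5 - 3 y$)
$p{\left(n \right)} = 2 + n$
$u{\left(z \right)} = 56 - 4 z$ ($u{\left(z \right)} = \left(\left(-5 - 9\right) + z\right) \left(-4\right) = \left(-14 + z\right) \left(-4\right) = 56 - 4 z$)
$p{\left(0 \right)} u{\left(-2 \right)} 16 = \left(2 + 0\right) \left(56 - -8\right) 16 = 2 \left(56 + 8\right) 16 = 2 \cdot 64 \cdot 16 = 128 \cdot 16 = 2048$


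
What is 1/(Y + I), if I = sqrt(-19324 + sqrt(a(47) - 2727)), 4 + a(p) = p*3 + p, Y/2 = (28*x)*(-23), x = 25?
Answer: -1/(32200 - sqrt(-19324 + I*sqrt(2543))) ≈ -3.1055e-5 - 1.3407e-7*I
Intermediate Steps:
Y = -32200 (Y = 2*((28*25)*(-23)) = 2*(700*(-23)) = 2*(-16100) = -32200)
a(p) = -4 + 4*p (a(p) = -4 + (p*3 + p) = -4 + (3*p + p) = -4 + 4*p)
I = sqrt(-19324 + I*sqrt(2543)) (I = sqrt(-19324 + sqrt((-4 + 4*47) - 2727)) = sqrt(-19324 + sqrt((-4 + 188) - 2727)) = sqrt(-19324 + sqrt(184 - 2727)) = sqrt(-19324 + sqrt(-2543)) = sqrt(-19324 + I*sqrt(2543)) ≈ 0.181 + 139.01*I)
1/(Y + I) = 1/(-32200 + sqrt(-19324 + I*sqrt(2543)))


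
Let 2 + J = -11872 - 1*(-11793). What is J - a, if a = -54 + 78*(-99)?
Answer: 7695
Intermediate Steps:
J = -81 (J = -2 + (-11872 - 1*(-11793)) = -2 + (-11872 + 11793) = -2 - 79 = -81)
a = -7776 (a = -54 - 7722 = -7776)
J - a = -81 - 1*(-7776) = -81 + 7776 = 7695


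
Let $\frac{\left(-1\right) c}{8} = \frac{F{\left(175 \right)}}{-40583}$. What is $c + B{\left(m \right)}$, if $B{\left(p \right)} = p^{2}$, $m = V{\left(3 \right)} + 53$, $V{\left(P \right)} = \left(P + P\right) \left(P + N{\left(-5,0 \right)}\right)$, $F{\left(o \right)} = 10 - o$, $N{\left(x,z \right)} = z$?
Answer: $\frac{204577583}{40583} \approx 5041.0$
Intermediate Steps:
$V{\left(P \right)} = 2 P^{2}$ ($V{\left(P \right)} = \left(P + P\right) \left(P + 0\right) = 2 P P = 2 P^{2}$)
$m = 71$ ($m = 2 \cdot 3^{2} + 53 = 2 \cdot 9 + 53 = 18 + 53 = 71$)
$c = - \frac{1320}{40583}$ ($c = - 8 \frac{10 - 175}{-40583} = - 8 \left(10 - 175\right) \left(- \frac{1}{40583}\right) = - 8 \left(\left(-165\right) \left(- \frac{1}{40583}\right)\right) = \left(-8\right) \frac{165}{40583} = - \frac{1320}{40583} \approx -0.032526$)
$c + B{\left(m \right)} = - \frac{1320}{40583} + 71^{2} = - \frac{1320}{40583} + 5041 = \frac{204577583}{40583}$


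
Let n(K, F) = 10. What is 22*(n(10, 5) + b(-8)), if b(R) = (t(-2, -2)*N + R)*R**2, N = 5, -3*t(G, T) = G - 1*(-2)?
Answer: -11044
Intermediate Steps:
t(G, T) = -2/3 - G/3 (t(G, T) = -(G - 1*(-2))/3 = -(G + 2)/3 = -(2 + G)/3 = -2/3 - G/3)
b(R) = R**3 (b(R) = ((-2/3 - 1/3*(-2))*5 + R)*R**2 = ((-2/3 + 2/3)*5 + R)*R**2 = (0*5 + R)*R**2 = (0 + R)*R**2 = R*R**2 = R**3)
22*(n(10, 5) + b(-8)) = 22*(10 + (-8)**3) = 22*(10 - 512) = 22*(-502) = -11044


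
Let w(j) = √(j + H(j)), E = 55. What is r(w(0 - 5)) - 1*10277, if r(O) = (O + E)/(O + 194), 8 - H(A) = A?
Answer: -193346147/18814 + 139*√2/18814 ≈ -10277.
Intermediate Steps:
H(A) = 8 - A
w(j) = 2*√2 (w(j) = √(j + (8 - j)) = √8 = 2*√2)
r(O) = (55 + O)/(194 + O) (r(O) = (O + 55)/(O + 194) = (55 + O)/(194 + O))
r(w(0 - 5)) - 1*10277 = (55 + 2*√2)/(194 + 2*√2) - 1*10277 = (55 + 2*√2)/(194 + 2*√2) - 10277 = -10277 + (55 + 2*√2)/(194 + 2*√2)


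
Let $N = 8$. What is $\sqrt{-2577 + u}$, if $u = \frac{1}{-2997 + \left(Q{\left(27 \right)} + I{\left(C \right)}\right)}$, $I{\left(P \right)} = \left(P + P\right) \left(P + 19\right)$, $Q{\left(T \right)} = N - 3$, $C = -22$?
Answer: $\frac{i \sqrt{5269708015}}{1430} \approx 50.764 i$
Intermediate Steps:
$Q{\left(T \right)} = 5$ ($Q{\left(T \right)} = 8 - 3 = 5$)
$I{\left(P \right)} = 2 P \left(19 + P\right)$
$u = - \frac{1}{2860}$ ($u = \frac{1}{-2997 + \left(5 + 2 \left(-22\right) \left(19 - 22\right)\right)} = \frac{1}{-2997 + \left(5 + 2 \left(-22\right) \left(-3\right)\right)} = \frac{1}{-2997 + \left(5 + 132\right)} = \frac{1}{-2997 + 137} = \frac{1}{-2860} = - \frac{1}{2860} \approx -0.00034965$)
$\sqrt{-2577 + u} = \sqrt{-2577 - \frac{1}{2860}} = \sqrt{- \frac{7370221}{2860}} = \frac{i \sqrt{5269708015}}{1430}$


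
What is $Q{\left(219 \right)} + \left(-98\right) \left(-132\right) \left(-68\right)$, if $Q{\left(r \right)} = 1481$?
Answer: $-878167$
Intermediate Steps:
$Q{\left(219 \right)} + \left(-98\right) \left(-132\right) \left(-68\right) = 1481 + \left(-98\right) \left(-132\right) \left(-68\right) = 1481 + 12936 \left(-68\right) = 1481 - 879648 = -878167$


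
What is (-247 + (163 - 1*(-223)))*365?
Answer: 50735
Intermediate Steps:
(-247 + (163 - 1*(-223)))*365 = (-247 + (163 + 223))*365 = (-247 + 386)*365 = 139*365 = 50735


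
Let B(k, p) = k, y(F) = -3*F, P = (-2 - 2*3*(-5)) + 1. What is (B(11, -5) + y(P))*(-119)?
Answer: 9044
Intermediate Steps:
P = 29 (P = (-2 - 6*(-5)) + 1 = (-2 + 30) + 1 = 28 + 1 = 29)
(B(11, -5) + y(P))*(-119) = (11 - 3*29)*(-119) = (11 - 87)*(-119) = -76*(-119) = 9044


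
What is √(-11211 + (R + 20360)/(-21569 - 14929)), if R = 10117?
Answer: I*√1659481148710/12166 ≈ 105.89*I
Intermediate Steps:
√(-11211 + (R + 20360)/(-21569 - 14929)) = √(-11211 + (10117 + 20360)/(-21569 - 14929)) = √(-11211 + 30477/(-36498)) = √(-11211 + 30477*(-1/36498)) = √(-11211 - 10159/12166) = √(-136403185/12166) = I*√1659481148710/12166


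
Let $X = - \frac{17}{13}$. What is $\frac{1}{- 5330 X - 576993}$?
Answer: $- \frac{1}{570023} \approx -1.7543 \cdot 10^{-6}$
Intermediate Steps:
$X = - \frac{17}{13}$ ($X = \left(-17\right) \frac{1}{13} = - \frac{17}{13} \approx -1.3077$)
$\frac{1}{- 5330 X - 576993} = \frac{1}{\left(-5330\right) \left(- \frac{17}{13}\right) - 576993} = \frac{1}{6970 - 576993} = \frac{1}{-570023} = - \frac{1}{570023}$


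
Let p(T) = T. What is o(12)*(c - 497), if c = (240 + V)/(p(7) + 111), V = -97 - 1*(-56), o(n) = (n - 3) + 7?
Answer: -467576/59 ≈ -7925.0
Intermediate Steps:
o(n) = 4 + n (o(n) = (-3 + n) + 7 = 4 + n)
V = -41 (V = -97 + 56 = -41)
c = 199/118 (c = (240 - 41)/(7 + 111) = 199/118 ≈ 1.6864)
o(12)*(c - 497) = (4 + 12)*(199/118 - 497) = 16*(-58447/118) = -467576/59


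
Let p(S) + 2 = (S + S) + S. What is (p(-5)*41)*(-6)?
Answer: 4182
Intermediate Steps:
p(S) = -2 + 3*S (p(S) = -2 + ((S + S) + S) = -2 + (2*S + S) = -2 + 3*S)
(p(-5)*41)*(-6) = ((-2 + 3*(-5))*41)*(-6) = ((-2 - 15)*41)*(-6) = -17*41*(-6) = -697*(-6) = 4182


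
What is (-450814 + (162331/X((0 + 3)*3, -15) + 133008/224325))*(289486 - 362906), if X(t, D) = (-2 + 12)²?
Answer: 98641794949297/2991 ≈ 3.2980e+10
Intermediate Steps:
X(t, D) = 100 (X(t, D) = 10² = 100)
(-450814 + (162331/X((0 + 3)*3, -15) + 133008/224325))*(289486 - 362906) = (-450814 + (162331/100 + 133008/224325))*(289486 - 362906) = (-450814 + (162331*(1/100) + 133008*(1/224325)))*(-73420) = (-450814 + (162331/100 + 44336/74775))*(-73420) = (-450814 + 97141873/59820)*(-73420) = -26870551607/59820*(-73420) = 98641794949297/2991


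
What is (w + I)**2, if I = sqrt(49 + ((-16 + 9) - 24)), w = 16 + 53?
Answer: 4779 + 414*sqrt(2) ≈ 5364.5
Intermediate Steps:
w = 69
I = 3*sqrt(2) (I = sqrt(49 + (-7 - 24)) = sqrt(49 - 31) = sqrt(18) = 3*sqrt(2) ≈ 4.2426)
(w + I)**2 = (69 + 3*sqrt(2))**2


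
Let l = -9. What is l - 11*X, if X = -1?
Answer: 2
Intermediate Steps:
l - 11*X = -9 - 11*(-1) = -9 + 11 = 2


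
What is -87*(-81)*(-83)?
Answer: -584901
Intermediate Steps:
-87*(-81)*(-83) = 7047*(-83) = -584901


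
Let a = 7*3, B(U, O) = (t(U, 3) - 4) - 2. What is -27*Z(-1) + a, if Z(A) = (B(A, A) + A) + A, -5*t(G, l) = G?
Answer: 1158/5 ≈ 231.60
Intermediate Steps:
t(G, l) = -G/5
B(U, O) = -6 - U/5 (B(U, O) = (-U/5 - 4) - 2 = (-4 - U/5) - 2 = -6 - U/5)
Z(A) = -6 + 9*A/5 (Z(A) = ((-6 - A/5) + A) + A = (-6 + 4*A/5) + A = -6 + 9*A/5)
a = 21
-27*Z(-1) + a = -27*(-6 + (9/5)*(-1)) + 21 = -27*(-6 - 9/5) + 21 = -27*(-39/5) + 21 = 1053/5 + 21 = 1158/5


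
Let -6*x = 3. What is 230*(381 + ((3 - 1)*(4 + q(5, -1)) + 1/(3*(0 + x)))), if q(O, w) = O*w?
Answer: 261050/3 ≈ 87017.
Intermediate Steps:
x = -½ (x = -⅙*3 = -½ ≈ -0.50000)
230*(381 + ((3 - 1)*(4 + q(5, -1)) + 1/(3*(0 + x)))) = 230*(381 + ((3 - 1)*(4 + 5*(-1)) + 1/(3*(0 - ½)))) = 230*(381 + (2*(4 - 5) + 1/(3*(-½)))) = 230*(381 + (2*(-1) + (⅓)*(-2))) = 230*(381 + (-2 - ⅔)) = 230*(381 - 8/3) = 230*(1135/3) = 261050/3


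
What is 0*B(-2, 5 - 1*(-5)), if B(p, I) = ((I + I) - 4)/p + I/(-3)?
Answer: 0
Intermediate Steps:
B(p, I) = -I/3 + (-4 + 2*I)/p (B(p, I) = (2*I - 4)/p + I*(-1/3) = (-4 + 2*I)/p - I/3 = -I/3 + (-4 + 2*I)/p)
0*B(-2, 5 - 1*(-5)) = 0*((1/3)*(-12 + 6*(5 - 1*(-5)) - 1*(5 - 1*(-5))*(-2))/(-2)) = 0*((1/3)*(-1/2)*(-12 + 6*(5 + 5) - 1*(5 + 5)*(-2))) = 0*((1/3)*(-1/2)*(-12 + 6*10 - 1*10*(-2))) = 0*((1/3)*(-1/2)*(-12 + 60 + 20)) = 0*((1/3)*(-1/2)*68) = 0*(-34/3) = 0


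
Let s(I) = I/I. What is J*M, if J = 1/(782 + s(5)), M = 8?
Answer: 8/783 ≈ 0.010217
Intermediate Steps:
s(I) = 1
J = 1/783 (J = 1/(782 + 1) = 1/783 ≈ 0.0012771)
J*M = (1/783)*8 = 8/783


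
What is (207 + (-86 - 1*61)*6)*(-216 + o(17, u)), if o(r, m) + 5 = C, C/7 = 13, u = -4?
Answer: 87750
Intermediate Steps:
C = 91 (C = 7*13 = 91)
o(r, m) = 86 (o(r, m) = -5 + 91 = 86)
(207 + (-86 - 1*61)*6)*(-216 + o(17, u)) = (207 + (-86 - 1*61)*6)*(-216 + 86) = (207 + (-86 - 61)*6)*(-130) = (207 - 147*6)*(-130) = (207 - 882)*(-130) = -675*(-130) = 87750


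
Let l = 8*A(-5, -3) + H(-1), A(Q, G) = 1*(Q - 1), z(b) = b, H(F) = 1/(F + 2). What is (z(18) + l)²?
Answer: 841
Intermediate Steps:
H(F) = 1/(2 + F)
A(Q, G) = -1 + Q (A(Q, G) = 1*(-1 + Q) = -1 + Q)
l = -47 (l = 8*(-1 - 5) + 1/(2 - 1) = 8*(-6) + 1/1 = -48 + 1 = -47)
(z(18) + l)² = (18 - 47)² = (-29)² = 841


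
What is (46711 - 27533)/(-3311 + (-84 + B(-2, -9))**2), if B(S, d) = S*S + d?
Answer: 9589/2305 ≈ 4.1601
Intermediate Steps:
B(S, d) = d + S**2 (B(S, d) = S**2 + d = d + S**2)
(46711 - 27533)/(-3311 + (-84 + B(-2, -9))**2) = (46711 - 27533)/(-3311 + (-84 + (-9 + (-2)**2))**2) = 19178/(-3311 + (-84 + (-9 + 4))**2) = 19178/(-3311 + (-84 - 5)**2) = 19178/(-3311 + (-89)**2) = 19178/(-3311 + 7921) = 19178/4610 = 19178*(1/4610) = 9589/2305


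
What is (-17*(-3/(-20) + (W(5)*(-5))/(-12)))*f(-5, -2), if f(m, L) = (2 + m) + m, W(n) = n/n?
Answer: 1156/15 ≈ 77.067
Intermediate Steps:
W(n) = 1
f(m, L) = 2 + 2*m
(-17*(-3/(-20) + (W(5)*(-5))/(-12)))*f(-5, -2) = (-17*(-3/(-20) + (1*(-5))/(-12)))*(2 + 2*(-5)) = (-17*(-3*(-1/20) - 5*(-1/12)))*(2 - 10) = -17*(3/20 + 5/12)*(-8) = -17*17/30*(-8) = -289/30*(-8) = 1156/15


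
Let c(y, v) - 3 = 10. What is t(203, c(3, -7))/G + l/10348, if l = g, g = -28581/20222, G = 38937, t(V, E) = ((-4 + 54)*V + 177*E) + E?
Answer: 2607069580387/8147849776872 ≈ 0.31997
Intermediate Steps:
c(y, v) = 13 (c(y, v) = 3 + 10 = 13)
t(V, E) = 50*V + 178*E (t(V, E) = (50*V + 177*E) + E = 50*V + 178*E)
g = -28581/20222 (g = -28581*1/20222 = -28581/20222 ≈ -1.4134)
l = -28581/20222 ≈ -1.4134
t(203, c(3, -7))/G + l/10348 = (50*203 + 178*13)/38937 - 28581/20222/10348 = (10150 + 2314)*(1/38937) - 28581/20222*1/10348 = 12464*(1/38937) - 28581/209257256 = 12464/38937 - 28581/209257256 = 2607069580387/8147849776872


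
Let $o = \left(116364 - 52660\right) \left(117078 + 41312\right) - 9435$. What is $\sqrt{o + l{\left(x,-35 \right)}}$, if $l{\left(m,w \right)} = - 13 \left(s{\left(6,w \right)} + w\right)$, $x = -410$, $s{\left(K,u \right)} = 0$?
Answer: $6 \sqrt{280279655} \approx 1.0045 \cdot 10^{5}$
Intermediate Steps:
$l{\left(m,w \right)} = - 13 w$ ($l{\left(m,w \right)} = - 13 \left(0 + w\right) = - 13 w$)
$o = 10090067125$ ($o = 63704 \cdot 158390 - 9435 = 10090076560 - 9435 = 10090067125$)
$\sqrt{o + l{\left(x,-35 \right)}} = \sqrt{10090067125 - -455} = \sqrt{10090067125 + 455} = \sqrt{10090067580} = 6 \sqrt{280279655}$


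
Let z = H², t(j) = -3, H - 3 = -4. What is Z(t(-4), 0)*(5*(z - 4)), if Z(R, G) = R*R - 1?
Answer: -120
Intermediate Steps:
H = -1 (H = 3 - 4 = -1)
Z(R, G) = -1 + R² (Z(R, G) = R² - 1 = -1 + R²)
z = 1 (z = (-1)² = 1)
Z(t(-4), 0)*(5*(z - 4)) = (-1 + (-3)²)*(5*(1 - 4)) = (-1 + 9)*(5*(-3)) = 8*(-15) = -120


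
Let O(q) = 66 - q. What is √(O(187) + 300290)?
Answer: √300169 ≈ 547.88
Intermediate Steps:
√(O(187) + 300290) = √((66 - 1*187) + 300290) = √((66 - 187) + 300290) = √(-121 + 300290) = √300169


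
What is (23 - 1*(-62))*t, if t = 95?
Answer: 8075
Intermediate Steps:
(23 - 1*(-62))*t = (23 - 1*(-62))*95 = (23 + 62)*95 = 85*95 = 8075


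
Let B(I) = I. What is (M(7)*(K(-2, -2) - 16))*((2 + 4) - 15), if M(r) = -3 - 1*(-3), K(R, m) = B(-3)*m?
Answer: 0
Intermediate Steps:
K(R, m) = -3*m
M(r) = 0 (M(r) = -3 + 3 = 0)
(M(7)*(K(-2, -2) - 16))*((2 + 4) - 15) = (0*(-3*(-2) - 16))*((2 + 4) - 15) = (0*(6 - 16))*(6 - 15) = (0*(-10))*(-9) = 0*(-9) = 0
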